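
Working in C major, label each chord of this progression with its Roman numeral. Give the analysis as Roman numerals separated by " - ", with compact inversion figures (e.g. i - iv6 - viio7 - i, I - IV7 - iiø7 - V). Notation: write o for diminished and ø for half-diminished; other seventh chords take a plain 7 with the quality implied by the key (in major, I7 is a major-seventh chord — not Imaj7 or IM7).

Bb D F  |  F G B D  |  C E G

bVII - V42 - I

Bb-D-F: Bb with this quality isn't in the key; it's bVII, borrowed from the parallel minor.
F-G-B-D: dominant seventh chord on G = scale degree 5 → V42.
C-E-G: major triad on C = scale degree 1 → I.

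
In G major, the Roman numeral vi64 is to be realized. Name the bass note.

B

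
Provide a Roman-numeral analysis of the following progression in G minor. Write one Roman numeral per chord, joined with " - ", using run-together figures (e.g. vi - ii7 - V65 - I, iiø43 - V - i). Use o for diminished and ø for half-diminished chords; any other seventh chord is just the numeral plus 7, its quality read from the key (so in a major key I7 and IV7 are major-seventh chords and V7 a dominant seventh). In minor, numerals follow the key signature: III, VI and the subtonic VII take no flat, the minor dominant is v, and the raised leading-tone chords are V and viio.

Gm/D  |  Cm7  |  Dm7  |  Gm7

Gm/D has root G, degree 1 in G minor, so i64.
Cm7 has root C, degree 4 in G minor, so iv7.
Dm7: root D is the dominant; minor seventh chord there is v7.
Gm7: root G is the tonic; minor seventh chord there is i7.

i64 - iv7 - v7 - i7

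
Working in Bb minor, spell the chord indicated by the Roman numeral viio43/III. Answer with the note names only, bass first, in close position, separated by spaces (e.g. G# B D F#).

Gb Bbb C Eb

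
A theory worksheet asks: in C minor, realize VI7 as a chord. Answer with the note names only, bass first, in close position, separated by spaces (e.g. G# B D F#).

The numeral's case and figure indicate a major seventh chord. In C minor its root, the submediant, is Ab.
Stacking thirds from Ab gives Ab-C-Eb-G.

Ab C Eb G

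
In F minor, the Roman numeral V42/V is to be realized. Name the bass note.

The applied chord V42/V is rooted on G: G-B-D-F.
The figure 42 means third inversion — the seventh is in the bass.

F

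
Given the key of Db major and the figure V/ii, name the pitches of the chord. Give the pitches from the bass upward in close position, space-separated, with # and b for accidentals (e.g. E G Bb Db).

The slash means an applied dominant: we want the dominant of ii. In Db major, ii is Eb minor, and its dominant is built on Bb.
Building a major triad on Bb gives Bb-D-F.

Bb D F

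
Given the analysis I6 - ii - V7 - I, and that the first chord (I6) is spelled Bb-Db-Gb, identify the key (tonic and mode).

The chord Gb/Bb is a major triad rooted on Gb; its label is I6.
If Gb is scale degree 1 and the mode makes that degree carry a major triad, the tonic is Gb and the mode is major.

Gb major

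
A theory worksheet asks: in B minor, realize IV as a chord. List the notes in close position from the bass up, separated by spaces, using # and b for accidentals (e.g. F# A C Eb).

E G# B

Scale degree 4 in B minor is E; here the chord built on it is altered to a major triad. IV is the major subdominant, borrowed from the parallel major.
So the chord is E-G#-B.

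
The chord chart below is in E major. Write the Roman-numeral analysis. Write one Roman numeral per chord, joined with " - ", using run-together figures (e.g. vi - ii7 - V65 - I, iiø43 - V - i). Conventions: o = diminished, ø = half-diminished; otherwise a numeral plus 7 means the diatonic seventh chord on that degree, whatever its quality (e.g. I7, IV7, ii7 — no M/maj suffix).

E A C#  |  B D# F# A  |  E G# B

IV64 - V7 - I

E-A-C#: major triad on A = scale degree 4 → IV64.
B-D#-F#-A: dominant seventh chord on B = scale degree 5 → V7.
E-G#-B: major triad on E = scale degree 1 → I.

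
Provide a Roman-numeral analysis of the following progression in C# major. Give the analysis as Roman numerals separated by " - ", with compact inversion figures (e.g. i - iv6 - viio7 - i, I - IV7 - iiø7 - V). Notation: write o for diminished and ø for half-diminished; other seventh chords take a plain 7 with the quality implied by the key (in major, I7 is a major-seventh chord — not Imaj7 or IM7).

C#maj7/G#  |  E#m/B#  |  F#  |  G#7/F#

I43 - iii64 - IV - V42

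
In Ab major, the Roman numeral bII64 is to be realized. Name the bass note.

Fb

bII in Ab major has root Bbb; the chord is Bbb-Db-Fb.
The figure 64 means second inversion — the fifth is in the bass.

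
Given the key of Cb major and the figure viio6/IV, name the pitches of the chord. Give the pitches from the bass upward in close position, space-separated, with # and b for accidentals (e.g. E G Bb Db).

The slash marks an applied leading-tone chord: viio of IV. In Cb major, IV is Fb, so the leading tone to it is Eb, a half step below.
Building a diminished triad on Eb gives Eb-Gb-Bbb.
The figured bass 6 indicates first inversion, placing the third (Gb) in the bass: Gb-Bbb-Eb.

Gb Bbb Eb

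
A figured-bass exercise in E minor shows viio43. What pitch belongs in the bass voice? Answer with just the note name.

A

viio in E minor has root D#; the chord is D#-F#-A-C.
The figure 43 means second inversion — the fifth is in the bass.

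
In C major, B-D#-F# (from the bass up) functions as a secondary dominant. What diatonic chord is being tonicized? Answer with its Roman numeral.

iii

The chord is a major triad on B.
A dominant resolves down a perfect fifth: B → E. In C major, E is scale degree 3, i.e. iii.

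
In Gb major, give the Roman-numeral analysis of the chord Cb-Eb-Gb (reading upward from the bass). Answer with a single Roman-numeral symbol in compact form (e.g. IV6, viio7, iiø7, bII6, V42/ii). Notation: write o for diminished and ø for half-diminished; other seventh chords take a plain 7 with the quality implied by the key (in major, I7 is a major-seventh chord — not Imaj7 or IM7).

IV

The pitches Cb-Eb-Gb form a major triad rooted on Cb.
Cb is scale degree 4 in Gb major, and a major triad on that degree is written IV.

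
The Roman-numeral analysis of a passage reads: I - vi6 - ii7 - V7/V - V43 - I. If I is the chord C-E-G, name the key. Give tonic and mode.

The anchor chord is a major triad on C, labeled I.
If C is scale degree 1 and the mode makes that degree carry a major triad, the tonic is C and the mode is major.

C major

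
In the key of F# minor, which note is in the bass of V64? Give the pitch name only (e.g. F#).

V in F# minor has root C#; the chord is C#-E#-G#.
The figure 64 means second inversion — the fifth is in the bass.

G#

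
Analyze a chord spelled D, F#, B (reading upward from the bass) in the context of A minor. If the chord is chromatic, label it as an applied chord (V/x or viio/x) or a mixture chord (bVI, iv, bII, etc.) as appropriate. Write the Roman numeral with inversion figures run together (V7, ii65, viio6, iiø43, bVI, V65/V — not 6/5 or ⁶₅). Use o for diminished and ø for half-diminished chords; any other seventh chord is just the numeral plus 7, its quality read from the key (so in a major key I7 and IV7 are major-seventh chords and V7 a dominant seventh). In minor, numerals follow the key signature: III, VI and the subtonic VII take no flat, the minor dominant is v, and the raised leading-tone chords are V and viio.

ii6

The pitches B-D-F# form a minor triad rooted on B.
B is the second degree of A minor. This is the minor supertonic, borrowed from the parallel major (the Dorian ii).
With D in the bass the chord is in first inversion, so the figured bass is 6.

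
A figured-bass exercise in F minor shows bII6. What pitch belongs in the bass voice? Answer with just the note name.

Bb

bII in F minor has root Gb; the chord is Gb-Bb-Db.
The figure 6 means first inversion — the third is in the bass.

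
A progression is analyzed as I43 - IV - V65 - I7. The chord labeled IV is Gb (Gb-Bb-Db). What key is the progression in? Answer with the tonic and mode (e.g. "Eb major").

The anchor chord is a major triad on Gb, labeled IV.
Counting down 3 scale steps from Gb places the tonic on Db; a major triad on degree 4 is diatonic only in major.

Db major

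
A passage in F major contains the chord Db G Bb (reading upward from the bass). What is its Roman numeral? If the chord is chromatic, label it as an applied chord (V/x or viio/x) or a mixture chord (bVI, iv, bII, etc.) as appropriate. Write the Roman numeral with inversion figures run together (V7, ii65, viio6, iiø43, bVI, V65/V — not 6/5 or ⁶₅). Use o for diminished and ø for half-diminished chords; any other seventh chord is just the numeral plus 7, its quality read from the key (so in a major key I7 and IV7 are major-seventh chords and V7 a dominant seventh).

iio64

Stacked in thirds the chord is G-Bb-Db: a diminished triad on G.
G is the second degree of F major. This is the diminished supertonic triad, borrowed from the parallel minor.
With Db in the bass the chord is in second inversion, so the figured bass is 64.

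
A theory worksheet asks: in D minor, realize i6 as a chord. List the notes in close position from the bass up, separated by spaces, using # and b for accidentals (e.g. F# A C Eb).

The numeral's case and figure indicate a minor triad. In D minor its root, the first degree, is D.
Stacking thirds from D gives D-F-A.
The figured bass 6 indicates first inversion, placing the third (F) in the bass: F-A-D.

F A D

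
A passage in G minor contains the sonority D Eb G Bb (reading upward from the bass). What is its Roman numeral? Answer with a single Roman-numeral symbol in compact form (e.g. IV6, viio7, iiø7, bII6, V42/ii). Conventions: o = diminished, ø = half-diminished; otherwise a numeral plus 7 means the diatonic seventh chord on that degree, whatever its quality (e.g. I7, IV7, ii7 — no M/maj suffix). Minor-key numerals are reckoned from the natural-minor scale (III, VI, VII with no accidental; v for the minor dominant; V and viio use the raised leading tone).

VI42

Stacked in thirds the chord is Eb-G-Bb-D: a major seventh chord on Eb.
In G minor, Eb is the submediant; the diatonic major seventh chord there is VI7.
With D in the bass the chord is in third inversion, so the figured bass is 42.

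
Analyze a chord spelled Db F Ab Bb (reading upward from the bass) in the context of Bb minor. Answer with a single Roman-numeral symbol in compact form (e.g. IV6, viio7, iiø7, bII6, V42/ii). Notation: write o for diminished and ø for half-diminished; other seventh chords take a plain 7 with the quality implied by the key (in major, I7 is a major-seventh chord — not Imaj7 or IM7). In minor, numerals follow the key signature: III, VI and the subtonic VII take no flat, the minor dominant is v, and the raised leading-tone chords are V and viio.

i65

Stacked in thirds the chord is Bb-Db-F-Ab: a minor seventh chord on Bb.
In Bb minor, Bb is the tonic; the diatonic minor seventh chord there is i7.
With Db in the bass the chord is in first inversion, so the figured bass is 65.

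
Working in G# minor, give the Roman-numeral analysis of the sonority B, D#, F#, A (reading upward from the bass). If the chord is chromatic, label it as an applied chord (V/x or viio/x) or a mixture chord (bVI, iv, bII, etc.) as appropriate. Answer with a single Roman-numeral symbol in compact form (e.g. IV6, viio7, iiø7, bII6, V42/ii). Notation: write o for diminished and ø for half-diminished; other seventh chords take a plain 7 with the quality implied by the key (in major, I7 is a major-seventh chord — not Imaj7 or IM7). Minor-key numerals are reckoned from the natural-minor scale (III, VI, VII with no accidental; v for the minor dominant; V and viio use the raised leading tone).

V7/VI

Stacked in thirds the chord is B-D#-F#-A: a dominant seventh chord on B.
B is not a diatonic chord root with this quality in G# minor, but it lies a perfect fifth above E (VI), so the chord functions as an applied dominant of VI.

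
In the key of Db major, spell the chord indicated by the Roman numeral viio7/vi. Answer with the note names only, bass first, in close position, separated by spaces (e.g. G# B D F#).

A C Eb Gb

viio7/vi is a secondary leading-tone chord. The target vi is Bb in Db major; the applied chord is rooted a semitone below, on A.
Building a fully diminished seventh chord on A gives A-C-Eb-Gb.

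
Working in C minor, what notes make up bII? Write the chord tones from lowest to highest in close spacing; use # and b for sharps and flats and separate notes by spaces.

Scale degree 2 in C minor is D; lowering it a half step gives Db. bII is the Neapolitan chord — a major triad on the lowered second degree.
So the chord is Db-F-Ab, a major triad.

Db F Ab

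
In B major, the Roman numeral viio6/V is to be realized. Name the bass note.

G#

The applied chord viio6/V is rooted on E#: E#-G#-B.
The figure 6 means first inversion — the third is in the bass.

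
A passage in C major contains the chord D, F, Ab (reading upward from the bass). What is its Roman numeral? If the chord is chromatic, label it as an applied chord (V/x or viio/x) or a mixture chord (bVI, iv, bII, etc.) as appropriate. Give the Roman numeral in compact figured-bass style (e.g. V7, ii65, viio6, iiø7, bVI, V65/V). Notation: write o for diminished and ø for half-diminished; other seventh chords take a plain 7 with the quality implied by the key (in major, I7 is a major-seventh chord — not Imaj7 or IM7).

iio

Stacked in thirds the chord is D-F-Ab: a diminished triad on D.
D is the second degree of C major. This is the diminished supertonic triad, borrowed from the parallel minor.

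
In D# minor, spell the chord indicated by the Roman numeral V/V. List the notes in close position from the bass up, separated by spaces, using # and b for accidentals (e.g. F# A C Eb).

The slash means an applied dominant: we want the dominant of V. In D# minor, V is A# major, and its dominant is built on E#.
Building a major triad on E# gives E#-G##-B#.

E# G## B#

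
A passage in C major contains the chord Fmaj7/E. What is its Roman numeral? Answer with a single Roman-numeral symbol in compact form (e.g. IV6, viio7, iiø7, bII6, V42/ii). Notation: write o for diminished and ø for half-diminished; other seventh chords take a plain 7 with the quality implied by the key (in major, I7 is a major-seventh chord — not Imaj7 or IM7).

IV42

Stacked in thirds the chord is F-A-C-E: a major seventh chord on F.
In C major, F is the subdominant; the diatonic major seventh chord there is IV7.
With E in the bass the chord is in third inversion, so the figured bass is 42.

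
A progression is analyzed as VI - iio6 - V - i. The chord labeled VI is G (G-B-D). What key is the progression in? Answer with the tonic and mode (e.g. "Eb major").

B minor

The chord G is a major triad rooted on G; its label is VI.
Counting down 5 scale steps from G places the tonic on B; a major triad on degree 6 is diatonic only in minor.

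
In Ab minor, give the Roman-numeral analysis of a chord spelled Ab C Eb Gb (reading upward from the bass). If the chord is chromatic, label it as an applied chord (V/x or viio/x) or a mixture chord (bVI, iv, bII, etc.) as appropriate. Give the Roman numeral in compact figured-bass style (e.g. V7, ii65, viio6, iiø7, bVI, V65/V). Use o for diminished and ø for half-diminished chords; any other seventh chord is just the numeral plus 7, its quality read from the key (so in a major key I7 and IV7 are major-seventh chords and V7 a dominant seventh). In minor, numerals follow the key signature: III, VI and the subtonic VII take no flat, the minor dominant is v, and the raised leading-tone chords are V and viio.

The pitches Ab-C-Eb-Gb form a dominant seventh chord rooted on Ab.
Ab is not a diatonic chord root with this quality in Ab minor, but it lies a perfect fifth above Db (iv), so the chord functions as an applied dominant of iv.

V7/iv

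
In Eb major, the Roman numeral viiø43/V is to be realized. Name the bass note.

Eb

The applied chord viiø43/V is rooted on A: A-C-Eb-G.
The figure 43 means second inversion — the fifth is in the bass.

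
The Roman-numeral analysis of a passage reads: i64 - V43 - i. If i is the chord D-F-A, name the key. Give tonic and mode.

D minor

The chord Dm is a minor triad rooted on D; its label is i.
If D is scale degree 1 and the mode makes that degree carry a minor triad, the tonic is D and the mode is minor.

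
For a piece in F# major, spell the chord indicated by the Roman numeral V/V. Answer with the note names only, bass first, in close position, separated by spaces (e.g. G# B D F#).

G# B# D#

V/V is a secondary dominant — the dominant triad of V. V in F# major is C#, so the applied chord's root is G#, a perfect fifth above.
Building a major triad on G# gives G#-B#-D#.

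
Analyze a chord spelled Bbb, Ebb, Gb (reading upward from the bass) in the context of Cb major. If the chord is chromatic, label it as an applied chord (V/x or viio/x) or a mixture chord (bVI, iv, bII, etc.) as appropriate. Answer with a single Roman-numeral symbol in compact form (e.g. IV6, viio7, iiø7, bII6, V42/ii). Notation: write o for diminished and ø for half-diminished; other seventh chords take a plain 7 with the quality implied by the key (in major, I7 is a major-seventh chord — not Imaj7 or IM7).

The pitches Ebb-Gb-Bbb form a major triad rooted on Ebb.
Ebb is the lowered third degree of Cb major (diatonic 3 would be Eb). This is a major triad on the lowered third degree, borrowed from the parallel minor.
With Bbb in the bass the chord is in second inversion, so the figured bass is 64.

bIII64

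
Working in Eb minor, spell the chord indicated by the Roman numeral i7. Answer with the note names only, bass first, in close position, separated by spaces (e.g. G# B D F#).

Eb Gb Bb Db

The numeral's case and figure indicate a minor seventh chord. In Eb minor its root, scale degree 1, is Eb.
That chord is spelled Eb-Gb-Bb-Db.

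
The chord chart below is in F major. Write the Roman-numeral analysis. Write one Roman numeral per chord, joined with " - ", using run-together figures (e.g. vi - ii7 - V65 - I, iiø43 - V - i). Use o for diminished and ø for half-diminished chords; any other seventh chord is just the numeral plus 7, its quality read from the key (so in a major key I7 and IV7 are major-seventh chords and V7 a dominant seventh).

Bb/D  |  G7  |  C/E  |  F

IV6 - V7/V - V6 - I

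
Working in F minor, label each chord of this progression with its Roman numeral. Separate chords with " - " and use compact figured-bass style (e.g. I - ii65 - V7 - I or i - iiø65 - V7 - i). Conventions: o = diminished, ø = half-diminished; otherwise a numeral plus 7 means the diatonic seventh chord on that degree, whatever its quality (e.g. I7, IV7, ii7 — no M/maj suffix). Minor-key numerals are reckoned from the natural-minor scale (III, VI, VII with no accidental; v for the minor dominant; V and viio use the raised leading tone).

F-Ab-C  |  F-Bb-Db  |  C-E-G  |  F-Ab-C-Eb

F-Ab-C: minor triad on F = scale degree 1 → i.
F-Bb-Db has root Bb, degree 4 in F minor, so iv64.
C-E-G has root C, degree 5 in F minor, so V.
F-Ab-C-Eb: minor seventh chord on F = scale degree 1 → i7.

i - iv64 - V - i7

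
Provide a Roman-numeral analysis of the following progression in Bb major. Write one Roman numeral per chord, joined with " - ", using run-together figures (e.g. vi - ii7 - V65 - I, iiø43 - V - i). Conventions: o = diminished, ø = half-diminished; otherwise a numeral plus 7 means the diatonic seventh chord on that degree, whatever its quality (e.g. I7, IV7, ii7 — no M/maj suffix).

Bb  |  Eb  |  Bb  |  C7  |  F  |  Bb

Bb has root Bb, degree 1 in Bb major, so I.
Eb: root Eb is the subdominant; major triad there is IV.
Bb: root Bb is the tonic; major triad there is I.
C7 is the secondary dominant of V (dominant seventh chord on C): V7/V.
F: root F is the dominant; major triad there is V.
Bb has root Bb, degree 1 in Bb major, so I.

I - IV - I - V7/V - V - I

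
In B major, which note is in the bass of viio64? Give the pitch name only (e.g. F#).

E

viio in B major has root A#; the chord is A#-C#-E.
The figure 64 means second inversion — the fifth is in the bass.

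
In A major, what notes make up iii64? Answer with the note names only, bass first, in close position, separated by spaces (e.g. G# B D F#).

In A major, scale degree 3 is C#, and the diatonic chord built there is a minor triad.
That chord is spelled C#-E-G#.
The figured bass 64 indicates second inversion, placing the fifth (G#) in the bass: G#-C#-E.

G# C# E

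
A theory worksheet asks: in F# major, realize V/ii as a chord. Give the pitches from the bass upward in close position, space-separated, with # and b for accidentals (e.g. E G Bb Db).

D# F## A#

The slash means an applied dominant: we want the dominant of ii. In F# major, ii is G# minor, and its dominant is built on D#.
Building a major triad on D# gives D#-F##-A#.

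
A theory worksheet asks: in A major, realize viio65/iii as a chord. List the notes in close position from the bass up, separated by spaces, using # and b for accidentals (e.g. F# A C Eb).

D# F# A B#

viio65/iii is a secondary leading-tone chord. The target iii is C# in A major; the applied chord is rooted a semitone below, on B#.
Building a fully diminished seventh chord on B# gives B#-D#-F#-A.
The figured bass 65 indicates first inversion, placing the third (D#) in the bass: D#-F#-A-B#.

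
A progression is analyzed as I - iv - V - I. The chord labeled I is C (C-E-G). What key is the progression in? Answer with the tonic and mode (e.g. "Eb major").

C major

The chord C is a major triad rooted on C; its label is I.
If C is scale degree 1 and the mode makes that degree carry a major triad, the tonic is C and the mode is major.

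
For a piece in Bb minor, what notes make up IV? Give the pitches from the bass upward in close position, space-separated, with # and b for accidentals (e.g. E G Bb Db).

Eb G Bb

IV is the major subdominant, borrowed from the parallel major. In Bb minor that root is Eb.
So the chord is Eb-G-Bb.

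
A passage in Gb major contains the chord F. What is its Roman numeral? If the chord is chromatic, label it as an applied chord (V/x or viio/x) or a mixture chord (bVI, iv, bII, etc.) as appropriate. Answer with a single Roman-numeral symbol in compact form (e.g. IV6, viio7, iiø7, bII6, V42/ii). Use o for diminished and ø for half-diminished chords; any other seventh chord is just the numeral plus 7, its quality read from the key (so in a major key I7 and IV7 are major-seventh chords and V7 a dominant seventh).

V/iii

Stacked in thirds the chord is F-A-C: a major triad on F.
F is not a diatonic chord root with this quality in Gb major, but it lies a perfect fifth above Bb (iii), so the chord functions as an applied dominant of iii.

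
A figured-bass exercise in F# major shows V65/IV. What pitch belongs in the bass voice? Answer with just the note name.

A#

The applied chord V65/IV is rooted on F#: F#-A#-C#-E.
The figure 65 means first inversion — the third is in the bass.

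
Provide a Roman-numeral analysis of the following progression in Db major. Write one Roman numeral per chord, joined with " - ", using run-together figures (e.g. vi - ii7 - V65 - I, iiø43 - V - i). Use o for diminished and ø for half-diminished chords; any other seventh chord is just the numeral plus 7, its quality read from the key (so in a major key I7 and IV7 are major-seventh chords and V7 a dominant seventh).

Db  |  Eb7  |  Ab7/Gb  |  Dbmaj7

Db has root Db, degree 1 in Db major, so I.
Eb7: a dominant seventh chord on Eb, the applied dominant of V → V7/V.
Ab7/Gb has root Ab, degree 5 in Db major, so V42.
Dbmaj7 has root Db, degree 1 in Db major, so I7.

I - V7/V - V42 - I7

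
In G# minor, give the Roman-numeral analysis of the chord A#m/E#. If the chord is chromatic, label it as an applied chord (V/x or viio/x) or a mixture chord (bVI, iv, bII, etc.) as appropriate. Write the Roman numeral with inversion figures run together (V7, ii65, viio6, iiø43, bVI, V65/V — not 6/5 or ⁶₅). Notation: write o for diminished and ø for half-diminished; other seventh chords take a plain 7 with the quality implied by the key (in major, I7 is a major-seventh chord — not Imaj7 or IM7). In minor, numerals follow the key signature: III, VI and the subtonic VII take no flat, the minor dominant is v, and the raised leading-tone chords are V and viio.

ii64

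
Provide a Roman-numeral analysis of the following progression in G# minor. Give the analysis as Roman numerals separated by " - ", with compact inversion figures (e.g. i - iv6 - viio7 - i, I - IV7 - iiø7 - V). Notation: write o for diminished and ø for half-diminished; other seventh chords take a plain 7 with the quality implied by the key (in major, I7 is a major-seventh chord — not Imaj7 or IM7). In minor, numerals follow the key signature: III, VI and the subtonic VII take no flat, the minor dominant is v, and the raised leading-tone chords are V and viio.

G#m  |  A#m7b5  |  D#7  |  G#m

G#m: root G# is the tonic; minor triad there is i.
A#m7b5 has root A#, degree 2 in G# minor, so iiø7.
D#7: dominant seventh chord on D# = scale degree 5 → V7.
G#m: minor triad on G# = scale degree 1 → i.

i - iiø7 - V7 - i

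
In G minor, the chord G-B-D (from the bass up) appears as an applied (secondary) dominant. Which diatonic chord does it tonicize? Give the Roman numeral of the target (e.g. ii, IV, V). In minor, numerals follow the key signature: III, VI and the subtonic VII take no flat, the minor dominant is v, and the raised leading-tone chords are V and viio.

The chord is a major triad on G.
A dominant resolves down a perfect fifth: G → C. In G minor, C is scale degree 4, i.e. iv.

iv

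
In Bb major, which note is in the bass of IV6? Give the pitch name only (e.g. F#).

G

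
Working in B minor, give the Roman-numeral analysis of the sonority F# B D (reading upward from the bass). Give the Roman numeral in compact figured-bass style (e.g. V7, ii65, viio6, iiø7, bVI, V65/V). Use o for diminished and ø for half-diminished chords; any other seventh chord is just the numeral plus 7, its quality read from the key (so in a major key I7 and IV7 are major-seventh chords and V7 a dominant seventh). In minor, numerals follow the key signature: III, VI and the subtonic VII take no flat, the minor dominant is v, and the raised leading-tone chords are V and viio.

i64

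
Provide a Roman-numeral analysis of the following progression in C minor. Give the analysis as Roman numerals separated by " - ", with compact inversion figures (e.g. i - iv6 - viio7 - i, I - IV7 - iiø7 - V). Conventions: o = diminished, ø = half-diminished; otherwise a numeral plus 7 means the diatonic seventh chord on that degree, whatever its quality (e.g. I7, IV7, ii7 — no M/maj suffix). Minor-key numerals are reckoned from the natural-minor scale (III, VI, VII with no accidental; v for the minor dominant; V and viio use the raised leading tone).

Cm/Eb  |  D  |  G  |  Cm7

Cm/Eb: root C is the tonic; minor triad there is i6.
D: chromatic; D is V of V, so V/V.
G: root G is the dominant; major triad there is V.
Cm7: root C is the tonic; minor seventh chord there is i7.

i6 - V/V - V - i7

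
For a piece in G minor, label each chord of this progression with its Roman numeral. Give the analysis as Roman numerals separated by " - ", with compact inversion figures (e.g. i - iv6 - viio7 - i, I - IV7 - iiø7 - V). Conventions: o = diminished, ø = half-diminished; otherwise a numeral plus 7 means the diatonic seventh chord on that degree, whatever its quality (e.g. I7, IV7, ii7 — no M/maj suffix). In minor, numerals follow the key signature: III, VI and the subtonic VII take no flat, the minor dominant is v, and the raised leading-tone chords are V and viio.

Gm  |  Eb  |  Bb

i - VI - III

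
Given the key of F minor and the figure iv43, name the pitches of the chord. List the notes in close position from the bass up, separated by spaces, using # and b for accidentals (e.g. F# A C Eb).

F Ab Bb Db

In F minor, the fourth degree is Bb, and the diatonic chord built there is a minor seventh chord.
Stacking thirds from Bb gives Bb-Db-F-Ab.
With the 43 figure the chord is in second inversion; from the bass F upward in close position it reads F-Ab-Bb-Db.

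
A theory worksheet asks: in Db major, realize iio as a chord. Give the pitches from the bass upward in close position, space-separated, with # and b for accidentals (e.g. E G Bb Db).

Scale degree 2 in Db major is Eb; here the chord built on it is altered to a diminished triad. iio is the diminished supertonic triad, borrowed from the parallel minor.
So the chord is Eb-Gb-Bbb, a diminished triad.

Eb Gb Bbb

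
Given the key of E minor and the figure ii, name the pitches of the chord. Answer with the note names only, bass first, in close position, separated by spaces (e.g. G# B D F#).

Scale degree 2 in E minor is F#; here the chord built on it is altered to a minor triad. ii is the minor supertonic, borrowed from the parallel major (the Dorian ii).
So the chord is F#-A-C#.

F# A C#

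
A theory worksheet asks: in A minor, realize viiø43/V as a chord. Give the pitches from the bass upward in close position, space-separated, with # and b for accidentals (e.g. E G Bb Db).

The slash marks an applied leading-tone chord: viio of V. In A minor, V is E, so the leading tone to it is D#, a half step below.
Building a half-diminished seventh chord on D# gives D#-F#-A-C#.
With the 43 figure the chord is in second inversion; from the bass A upward in close position it reads A-C#-D#-F#.

A C# D# F#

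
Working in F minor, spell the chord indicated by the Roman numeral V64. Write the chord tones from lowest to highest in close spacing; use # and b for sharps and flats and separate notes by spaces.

G C E

In F minor, scale degree 5 is C. The dominant is major (leading tone raised), so V is a major triad.
That chord is spelled C-E-G.
With the 64 figure the chord is in second inversion; from the bass G upward in close position it reads G-C-E.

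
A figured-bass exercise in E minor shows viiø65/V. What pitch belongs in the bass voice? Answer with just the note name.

C#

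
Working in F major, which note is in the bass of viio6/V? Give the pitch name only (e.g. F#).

D

The applied chord viio6/V is rooted on B: B-D-F.
The figure 6 means first inversion — the third is in the bass.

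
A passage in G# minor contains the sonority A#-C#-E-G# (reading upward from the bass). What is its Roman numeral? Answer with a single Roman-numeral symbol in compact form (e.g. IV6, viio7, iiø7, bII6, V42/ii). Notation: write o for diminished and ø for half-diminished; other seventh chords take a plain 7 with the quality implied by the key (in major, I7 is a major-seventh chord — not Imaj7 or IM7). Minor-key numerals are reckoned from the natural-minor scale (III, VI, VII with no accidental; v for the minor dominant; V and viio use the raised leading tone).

iiø7

Stacked in thirds the chord is A#-C#-E-G#: a half-diminished seventh chord on A#.
In G# minor, A# is the supertonic; the diatonic half-diminished seventh chord there is iiø7.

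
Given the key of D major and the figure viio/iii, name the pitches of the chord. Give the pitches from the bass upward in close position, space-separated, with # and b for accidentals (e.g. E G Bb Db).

E# G# B

viio/iii is a secondary leading-tone chord. The target iii is F# in D major; the applied chord is rooted a semitone below, on E#.
Building a diminished triad on E# gives E#-G#-B.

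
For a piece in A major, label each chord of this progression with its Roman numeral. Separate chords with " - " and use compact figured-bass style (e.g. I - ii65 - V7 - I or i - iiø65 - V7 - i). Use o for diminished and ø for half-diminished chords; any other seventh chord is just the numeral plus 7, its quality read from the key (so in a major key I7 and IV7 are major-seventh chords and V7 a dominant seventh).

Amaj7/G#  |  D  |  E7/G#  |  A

I42 - IV - V65 - I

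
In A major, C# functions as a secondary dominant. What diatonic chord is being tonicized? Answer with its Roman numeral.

vi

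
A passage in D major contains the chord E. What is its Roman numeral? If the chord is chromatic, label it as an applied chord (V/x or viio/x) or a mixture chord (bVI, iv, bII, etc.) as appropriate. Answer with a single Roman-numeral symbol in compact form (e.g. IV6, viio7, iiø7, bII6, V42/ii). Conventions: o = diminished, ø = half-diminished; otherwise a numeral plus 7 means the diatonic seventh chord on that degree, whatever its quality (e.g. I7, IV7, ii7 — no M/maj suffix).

V/V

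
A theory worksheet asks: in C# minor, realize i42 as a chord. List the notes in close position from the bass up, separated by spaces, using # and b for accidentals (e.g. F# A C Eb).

The numeral's case and figure indicate a minor seventh chord. In C# minor its root, the first degree, is C#.
Stacking thirds from C# gives C#-E-G#-B.
The figured bass 42 indicates third inversion, placing the seventh (B) in the bass: B-C#-E-G#.

B C# E G#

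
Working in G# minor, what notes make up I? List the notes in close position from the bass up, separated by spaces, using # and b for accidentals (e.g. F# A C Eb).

G# B# D#

Scale degree 1 in G# minor is G#; here the chord built on it is altered to a major triad. I is the major tonic (Picardy third), borrowed from the parallel major.
So the chord is G#-B#-D#.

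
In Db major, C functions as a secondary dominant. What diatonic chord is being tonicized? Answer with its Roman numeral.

iii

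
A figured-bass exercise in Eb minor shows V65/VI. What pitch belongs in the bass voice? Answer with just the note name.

Bb

The applied chord V65/VI is rooted on Gb: Gb-Bb-Db-Fb.
The figure 65 means first inversion — the third is in the bass.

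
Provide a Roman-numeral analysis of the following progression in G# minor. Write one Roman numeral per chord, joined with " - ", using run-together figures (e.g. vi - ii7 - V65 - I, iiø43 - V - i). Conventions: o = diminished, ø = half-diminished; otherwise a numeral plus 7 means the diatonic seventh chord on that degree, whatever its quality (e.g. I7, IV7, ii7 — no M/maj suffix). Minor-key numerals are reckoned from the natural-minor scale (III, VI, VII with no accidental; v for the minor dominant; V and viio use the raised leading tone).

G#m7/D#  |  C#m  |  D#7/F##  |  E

G#m7/D# has root G#, degree 1 in G# minor, so i43.
C#m: root C# is the subdominant; minor triad there is iv.
D#7/F##: root D# is the dominant; dominant seventh chord there is V65.
E has root E, degree 6 in G# minor, so VI.

i43 - iv - V65 - VI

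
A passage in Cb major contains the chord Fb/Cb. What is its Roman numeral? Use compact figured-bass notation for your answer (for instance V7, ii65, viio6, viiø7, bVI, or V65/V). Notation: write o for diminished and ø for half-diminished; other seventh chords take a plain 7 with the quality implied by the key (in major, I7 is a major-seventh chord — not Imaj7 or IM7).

IV64

The pitches Fb-Ab-Cb form a major triad rooted on Fb.
In Cb major, Fb is the subdominant; the diatonic major triad there is IV.
With Cb in the bass the chord is in second inversion, so the figured bass is 64.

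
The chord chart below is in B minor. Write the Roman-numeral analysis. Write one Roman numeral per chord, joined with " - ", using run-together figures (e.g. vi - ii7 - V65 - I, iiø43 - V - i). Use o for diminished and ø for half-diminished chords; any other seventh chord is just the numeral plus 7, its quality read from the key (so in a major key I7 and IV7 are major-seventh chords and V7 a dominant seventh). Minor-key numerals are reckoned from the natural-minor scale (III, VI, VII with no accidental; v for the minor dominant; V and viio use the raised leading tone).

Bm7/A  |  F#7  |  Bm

Bm7/A has root B, degree 1 in B minor, so i42.
F#7 has root F#, degree 5 in B minor, so V7.
Bm: minor triad on B = scale degree 1 → i.

i42 - V7 - i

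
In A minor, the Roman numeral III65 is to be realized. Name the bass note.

E

III in A minor has root C; the chord is C-E-G-B.
The figure 65 means first inversion — the third is in the bass.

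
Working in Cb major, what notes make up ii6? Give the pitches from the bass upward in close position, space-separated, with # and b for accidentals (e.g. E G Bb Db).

Fb Ab Db

The numeral's case and figure indicate a minor triad. In Cb major its root, scale degree 2, is Db.
That chord is spelled Db-Fb-Ab.
With the 6 figure the chord is in first inversion; from the bass Fb upward in close position it reads Fb-Ab-Db.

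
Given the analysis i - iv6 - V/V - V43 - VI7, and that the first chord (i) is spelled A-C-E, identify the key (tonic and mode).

A minor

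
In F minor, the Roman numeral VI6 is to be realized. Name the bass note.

VI in F minor has root Db; the chord is Db-F-Ab.
The figure 6 means first inversion — the third is in the bass.

F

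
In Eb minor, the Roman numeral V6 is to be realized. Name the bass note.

D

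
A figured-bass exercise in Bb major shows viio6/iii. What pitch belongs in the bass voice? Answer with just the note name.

E

The applied chord viio6/iii is rooted on C#: C#-E-G.
The figure 6 means first inversion — the third is in the bass.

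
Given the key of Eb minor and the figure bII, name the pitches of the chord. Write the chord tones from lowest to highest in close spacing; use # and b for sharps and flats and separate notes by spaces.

bII is the Neapolitan chord — a major triad on the lowered second degree. In Eb minor that root is Fb.
So the chord is Fb-Ab-Cb, a major triad.

Fb Ab Cb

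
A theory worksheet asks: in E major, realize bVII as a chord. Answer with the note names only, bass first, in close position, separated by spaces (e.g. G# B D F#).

Scale degree 7 in E major is D#; lowering it a half step gives D. bVII is a major triad on the lowered seventh degree (the subtonic), borrowed from the parallel minor.
So the chord is D-F#-A.

D F# A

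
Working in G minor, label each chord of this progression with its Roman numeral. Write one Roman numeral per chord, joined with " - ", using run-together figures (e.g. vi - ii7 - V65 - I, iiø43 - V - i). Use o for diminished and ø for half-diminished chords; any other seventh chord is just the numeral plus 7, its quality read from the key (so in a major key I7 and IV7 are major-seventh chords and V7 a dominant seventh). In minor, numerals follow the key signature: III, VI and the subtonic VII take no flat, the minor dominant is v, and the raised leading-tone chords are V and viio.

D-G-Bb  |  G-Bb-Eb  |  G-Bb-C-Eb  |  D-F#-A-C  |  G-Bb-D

D-G-Bb: minor triad on G = scale degree 1 → i64.
G-Bb-Eb has root Eb, degree 6 in G minor, so VI6.
G-Bb-C-Eb has root C, degree 4 in G minor, so iv43.
D-F#-A-C has root D, degree 5 in G minor, so V7.
G-Bb-D has root G, degree 1 in G minor, so i.

i64 - VI6 - iv43 - V7 - i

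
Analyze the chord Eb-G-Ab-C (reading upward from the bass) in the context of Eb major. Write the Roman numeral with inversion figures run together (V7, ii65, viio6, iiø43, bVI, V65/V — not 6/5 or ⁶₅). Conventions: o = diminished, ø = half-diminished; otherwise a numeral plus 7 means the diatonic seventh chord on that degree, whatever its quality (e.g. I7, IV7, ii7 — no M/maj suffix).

The pitches Ab-C-Eb-G form a major seventh chord rooted on Ab.
In Eb major, Ab is the subdominant; the diatonic major seventh chord there is IV7.
With Eb in the bass the chord is in second inversion, so the figured bass is 43.

IV43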